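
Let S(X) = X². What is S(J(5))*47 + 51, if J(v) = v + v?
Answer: 4751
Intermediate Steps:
J(v) = 2*v
S(J(5))*47 + 51 = (2*5)²*47 + 51 = 10²*47 + 51 = 100*47 + 51 = 4700 + 51 = 4751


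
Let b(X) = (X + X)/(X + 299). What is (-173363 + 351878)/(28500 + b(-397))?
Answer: 8747235/1396897 ≈ 6.2619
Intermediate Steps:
b(X) = 2*X/(299 + X) (b(X) = (2*X)/(299 + X) = 2*X/(299 + X))
(-173363 + 351878)/(28500 + b(-397)) = (-173363 + 351878)/(28500 + 2*(-397)/(299 - 397)) = 178515/(28500 + 2*(-397)/(-98)) = 178515/(28500 + 2*(-397)*(-1/98)) = 178515/(28500 + 397/49) = 178515/(1396897/49) = 178515*(49/1396897) = 8747235/1396897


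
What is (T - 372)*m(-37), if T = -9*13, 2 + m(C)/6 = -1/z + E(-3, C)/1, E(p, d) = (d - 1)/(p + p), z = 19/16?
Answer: -194622/19 ≈ -10243.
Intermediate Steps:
z = 19/16 (z = 19*(1/16) = 19/16 ≈ 1.1875)
E(p, d) = (-1 + d)/(2*p) (E(p, d) = (-1 + d)/((2*p)) = (-1 + d)*(1/(2*p)) = (-1 + d)/(2*p))
m(C) = -305/19 - C (m(C) = -12 + 6*(-1/19/16 + ((1/2)*(-1 + C)/(-3))/1) = -12 + 6*(-1*16/19 + ((1/2)*(-1/3)*(-1 + C))*1) = -12 + 6*(-16/19 + (1/6 - C/6)*1) = -12 + 6*(-16/19 + (1/6 - C/6)) = -12 + 6*(-77/114 - C/6) = -12 + (-77/19 - C) = -305/19 - C)
T = -117
(T - 372)*m(-37) = (-117 - 372)*(-305/19 - 1*(-37)) = -489*(-305/19 + 37) = -489*398/19 = -194622/19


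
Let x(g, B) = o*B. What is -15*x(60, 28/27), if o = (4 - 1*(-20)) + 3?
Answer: -420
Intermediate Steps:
o = 27 (o = (4 + 20) + 3 = 24 + 3 = 27)
x(g, B) = 27*B
-15*x(60, 28/27) = -405*28/27 = -15*28 = -420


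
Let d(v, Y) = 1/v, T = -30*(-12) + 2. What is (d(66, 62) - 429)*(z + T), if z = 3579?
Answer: -111581533/66 ≈ -1.6906e+6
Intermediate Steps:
T = 362 (T = 360 + 2 = 362)
(d(66, 62) - 429)*(z + T) = (1/66 - 429)*(3579 + 362) = (1/66 - 429)*3941 = -28313/66*3941 = -111581533/66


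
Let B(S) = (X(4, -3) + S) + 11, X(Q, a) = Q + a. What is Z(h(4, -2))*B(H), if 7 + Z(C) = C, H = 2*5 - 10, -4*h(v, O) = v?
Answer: -96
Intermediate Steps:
h(v, O) = -v/4
H = 0 (H = 10 - 10 = 0)
Z(C) = -7 + C
B(S) = 12 + S (B(S) = ((4 - 3) + S) + 11 = (1 + S) + 11 = 12 + S)
Z(h(4, -2))*B(H) = (-7 - ¼*4)*(12 + 0) = (-7 - 1)*12 = -8*12 = -96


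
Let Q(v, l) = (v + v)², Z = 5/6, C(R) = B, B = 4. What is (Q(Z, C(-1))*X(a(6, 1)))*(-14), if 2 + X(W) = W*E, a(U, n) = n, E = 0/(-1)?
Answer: 700/9 ≈ 77.778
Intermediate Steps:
C(R) = 4
E = 0 (E = 0*(-1) = 0)
Z = ⅚ (Z = 5*(⅙) = ⅚ ≈ 0.83333)
Q(v, l) = 4*v² (Q(v, l) = (2*v)² = 4*v²)
X(W) = -2 (X(W) = -2 + W*0 = -2 + 0 = -2)
(Q(Z, C(-1))*X(a(6, 1)))*(-14) = ((4*(⅚)²)*(-2))*(-14) = ((4*(25/36))*(-2))*(-14) = ((25/9)*(-2))*(-14) = -50/9*(-14) = 700/9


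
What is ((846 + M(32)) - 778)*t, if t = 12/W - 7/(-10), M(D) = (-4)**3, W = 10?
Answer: 38/5 ≈ 7.6000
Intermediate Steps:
M(D) = -64
t = 19/10 (t = 12/10 - 7/(-10) = 12*(1/10) - 7*(-1/10) = 6/5 + 7/10 = 19/10 ≈ 1.9000)
((846 + M(32)) - 778)*t = ((846 - 64) - 778)*(19/10) = (782 - 778)*(19/10) = 4*(19/10) = 38/5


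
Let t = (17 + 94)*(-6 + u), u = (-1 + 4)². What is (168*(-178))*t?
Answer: -9958032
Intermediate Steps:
u = 9 (u = 3² = 9)
t = 333 (t = (17 + 94)*(-6 + 9) = 111*3 = 333)
(168*(-178))*t = (168*(-178))*333 = -29904*333 = -9958032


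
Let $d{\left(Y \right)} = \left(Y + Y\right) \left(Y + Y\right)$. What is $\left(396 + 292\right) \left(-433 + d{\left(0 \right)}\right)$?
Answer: $-297904$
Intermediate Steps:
$d{\left(Y \right)} = 4 Y^{2}$ ($d{\left(Y \right)} = 2 Y 2 Y = 4 Y^{2}$)
$\left(396 + 292\right) \left(-433 + d{\left(0 \right)}\right) = \left(396 + 292\right) \left(-433 + 4 \cdot 0^{2}\right) = 688 \left(-433 + 4 \cdot 0\right) = 688 \left(-433 + 0\right) = 688 \left(-433\right) = -297904$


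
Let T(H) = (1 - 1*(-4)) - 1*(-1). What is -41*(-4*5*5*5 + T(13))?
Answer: 20254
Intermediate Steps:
T(H) = 6 (T(H) = (1 + 4) + 1 = 5 + 1 = 6)
-41*(-4*5*5*5 + T(13)) = -41*(-4*5*5*5 + 6) = -41*(-100*5 + 6) = -41*(-4*125 + 6) = -41*(-500 + 6) = -41*(-494) = 20254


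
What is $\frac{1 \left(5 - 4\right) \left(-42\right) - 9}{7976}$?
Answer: $- \frac{51}{7976} \approx -0.0063942$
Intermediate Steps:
$\frac{1 \left(5 - 4\right) \left(-42\right) - 9}{7976} = \left(1 \cdot 1 \left(-42\right) - 9\right) \frac{1}{7976} = \left(1 \left(-42\right) - 9\right) \frac{1}{7976} = \left(-42 - 9\right) \frac{1}{7976} = \left(-51\right) \frac{1}{7976} = - \frac{51}{7976}$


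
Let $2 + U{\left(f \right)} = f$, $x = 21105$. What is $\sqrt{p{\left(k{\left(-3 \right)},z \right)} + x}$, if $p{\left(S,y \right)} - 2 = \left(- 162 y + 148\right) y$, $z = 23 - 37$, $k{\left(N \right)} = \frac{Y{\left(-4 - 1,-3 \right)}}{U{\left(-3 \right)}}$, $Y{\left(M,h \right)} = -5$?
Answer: $9 i \sqrt{157} \approx 112.77 i$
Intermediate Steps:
$U{\left(f \right)} = -2 + f$
$k{\left(N \right)} = 1$ ($k{\left(N \right)} = - \frac{5}{-2 - 3} = - \frac{5}{-5} = \left(-5\right) \left(- \frac{1}{5}\right) = 1$)
$z = -14$ ($z = 23 - 37 = -14$)
$p{\left(S,y \right)} = 2 + y \left(148 - 162 y\right)$ ($p{\left(S,y \right)} = 2 + \left(- 162 y + 148\right) y = 2 + \left(148 - 162 y\right) y = 2 + y \left(148 - 162 y\right)$)
$\sqrt{p{\left(k{\left(-3 \right)},z \right)} + x} = \sqrt{\left(2 - 162 \left(-14\right)^{2} + 148 \left(-14\right)\right) + 21105} = \sqrt{\left(2 - 31752 - 2072\right) + 21105} = \sqrt{-33822 + 21105} = \sqrt{-12717} = 9 i \sqrt{157}$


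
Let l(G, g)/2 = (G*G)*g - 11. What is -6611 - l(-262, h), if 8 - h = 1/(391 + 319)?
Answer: -392168371/355 ≈ -1.1047e+6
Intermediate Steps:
h = 5679/710 (h = 8 - 1/(391 + 319) = 8 - 1/710 = 5679/710 ≈ 7.9986)
l(G, g) = -22 + 2*g*G² (l(G, g) = 2*((G*G)*g - 11) = 2*(G²*g - 11) = 2*(g*G² - 11) = 2*(-11 + g*G²) = -22 + 2*g*G²)
-6611 - l(-262, h) = -6611 - (-22 + 2*(5679/710)*(-262)²) = -6611 - (-22 + 2*(5679/710)*68644) = -6611 - (-22 + 389829276/355) = -6611 - 1*389821466/355 = -6611 - 389821466/355 = -392168371/355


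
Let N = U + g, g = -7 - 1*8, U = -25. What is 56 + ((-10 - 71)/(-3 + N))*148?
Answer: 14396/43 ≈ 334.79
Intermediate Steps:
g = -15 (g = -7 - 8 = -15)
N = -40 (N = -25 - 15 = -40)
56 + ((-10 - 71)/(-3 + N))*148 = 56 + ((-10 - 71)/(-3 - 40))*148 = 56 - 81/(-43)*148 = 56 - 81*(-1/43)*148 = 56 + (81/43)*148 = 56 + 11988/43 = 14396/43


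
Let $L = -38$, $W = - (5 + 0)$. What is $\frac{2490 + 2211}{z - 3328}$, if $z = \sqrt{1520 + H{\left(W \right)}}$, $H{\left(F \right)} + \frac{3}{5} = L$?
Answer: $- \frac{78224640}{55370513} - \frac{14103 \sqrt{4115}}{55370513} \approx -1.4291$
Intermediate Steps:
$W = -5$ ($W = \left(-1\right) 5 = -5$)
$H{\left(F \right)} = - \frac{193}{5}$ ($H{\left(F \right)} = - \frac{3}{5} - 38 = - \frac{193}{5}$)
$z = \frac{3 \sqrt{4115}}{5}$ ($z = \sqrt{1520 - \frac{193}{5}} = \sqrt{\frac{7407}{5}} = \frac{3 \sqrt{4115}}{5} \approx 38.489$)
$\frac{2490 + 2211}{z - 3328} = \frac{2490 + 2211}{\frac{3 \sqrt{4115}}{5} - 3328} = \frac{4701}{\frac{3 \sqrt{4115}}{5} - 3328} = \frac{4701}{-3328 + \frac{3 \sqrt{4115}}{5}}$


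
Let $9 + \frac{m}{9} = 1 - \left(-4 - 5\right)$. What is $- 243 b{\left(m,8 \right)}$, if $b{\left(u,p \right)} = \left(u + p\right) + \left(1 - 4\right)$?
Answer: $-3402$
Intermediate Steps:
$m = 9$ ($m = -81 + 9 \left(1 - \left(-4 - 5\right)\right) = -81 + 9 \left(1 - -9\right) = -81 + 9 \left(1 + 9\right) = -81 + 9 \cdot 10 = -81 + 90 = 9$)
$b{\left(u,p \right)} = -3 + p + u$ ($b{\left(u,p \right)} = \left(p + u\right) + \left(1 - 4\right) = \left(p + u\right) - 3 = -3 + p + u$)
$- 243 b{\left(m,8 \right)} = - 243 \left(-3 + 8 + 9\right) = \left(-243\right) 14 = -3402$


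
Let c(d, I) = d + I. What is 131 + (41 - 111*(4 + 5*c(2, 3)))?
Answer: -3047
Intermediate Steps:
c(d, I) = I + d
131 + (41 - 111*(4 + 5*c(2, 3))) = 131 + (41 - 111*(4 + 5*(3 + 2))) = 131 + (41 - 111*(4 + 5*5)) = 131 + (41 - 111*(4 + 25)) = 131 + (41 - 111*29) = 131 + (41 - 3219) = 131 - 3178 = -3047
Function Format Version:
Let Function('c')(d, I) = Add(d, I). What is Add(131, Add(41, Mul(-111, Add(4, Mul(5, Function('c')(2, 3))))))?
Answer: -3047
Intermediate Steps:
Function('c')(d, I) = Add(I, d)
Add(131, Add(41, Mul(-111, Add(4, Mul(5, Function('c')(2, 3)))))) = Add(131, Add(41, Mul(-111, Add(4, Mul(5, Add(3, 2)))))) = Add(131, Add(41, Mul(-111, Add(4, Mul(5, 5))))) = Add(131, Add(41, Mul(-111, Add(4, 25)))) = Add(131, Add(41, Mul(-111, 29))) = Add(131, Add(41, -3219)) = Add(131, -3178) = -3047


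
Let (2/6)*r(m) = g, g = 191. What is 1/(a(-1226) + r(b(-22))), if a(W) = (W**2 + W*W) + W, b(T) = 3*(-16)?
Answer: 1/3005499 ≈ 3.3272e-7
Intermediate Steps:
b(T) = -48
r(m) = 573 (r(m) = 3*191 = 573)
a(W) = W + 2*W**2 (a(W) = (W**2 + W**2) + W = 2*W**2 + W = W + 2*W**2)
1/(a(-1226) + r(b(-22))) = 1/(-1226*(1 + 2*(-1226)) + 573) = 1/(-1226*(1 - 2452) + 573) = 1/(-1226*(-2451) + 573) = 1/(3004926 + 573) = 1/3005499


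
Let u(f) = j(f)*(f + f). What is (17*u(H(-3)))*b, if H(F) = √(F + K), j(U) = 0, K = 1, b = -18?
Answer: 0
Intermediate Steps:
H(F) = √(1 + F) (H(F) = √(F + 1) = √(1 + F))
u(f) = 0 (u(f) = 0*(f + f) = 0*(2*f) = 0)
(17*u(H(-3)))*b = (17*0)*(-18) = 0*(-18) = 0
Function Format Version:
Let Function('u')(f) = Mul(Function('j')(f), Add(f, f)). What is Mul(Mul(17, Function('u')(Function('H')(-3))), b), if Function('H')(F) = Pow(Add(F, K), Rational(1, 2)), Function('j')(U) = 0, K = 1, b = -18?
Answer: 0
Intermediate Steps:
Function('H')(F) = Pow(Add(1, F), Rational(1, 2)) (Function('H')(F) = Pow(Add(F, 1), Rational(1, 2)) = Pow(Add(1, F), Rational(1, 2)))
Function('u')(f) = 0 (Function('u')(f) = Mul(0, Add(f, f)) = Mul(0, Mul(2, f)) = 0)
Mul(Mul(17, Function('u')(Function('H')(-3))), b) = Mul(Mul(17, 0), -18) = Mul(0, -18) = 0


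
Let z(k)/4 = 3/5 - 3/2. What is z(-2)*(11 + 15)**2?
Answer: -12168/5 ≈ -2433.6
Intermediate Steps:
z(k) = -18/5 (z(k) = 4*(3/5 - 3/2) = 4*(-9/10) = -18/5)
z(-2)*(11 + 15)**2 = -18*(11 + 15)**2/5 = -18/5*26**2 = -18/5*676 = -12168/5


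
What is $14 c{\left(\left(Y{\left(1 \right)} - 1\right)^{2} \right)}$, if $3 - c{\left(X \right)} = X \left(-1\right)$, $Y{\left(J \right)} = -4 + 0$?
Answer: $392$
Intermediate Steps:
$Y{\left(J \right)} = -4$
$c{\left(X \right)} = 3 + X$ ($c{\left(X \right)} = 3 - X \left(-1\right) = 3 - - X = 3 + X$)
$14 c{\left(\left(Y{\left(1 \right)} - 1\right)^{2} \right)} = 14 \left(3 + \left(-4 - 1\right)^{2}\right) = 14 \left(3 + \left(-5\right)^{2}\right) = 14 \left(3 + 25\right) = 14 \cdot 28 = 392$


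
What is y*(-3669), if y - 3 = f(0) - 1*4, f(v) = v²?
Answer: 3669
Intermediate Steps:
y = -1 (y = 3 + (0² - 1*4) = 3 + (0 - 4) = 3 - 4 = -1)
y*(-3669) = -1*(-3669) = 3669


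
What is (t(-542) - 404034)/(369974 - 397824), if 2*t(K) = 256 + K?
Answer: 404177/27850 ≈ 14.513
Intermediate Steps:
t(K) = 128 + K/2 (t(K) = (256 + K)/2 = 128 + K/2)
(t(-542) - 404034)/(369974 - 397824) = ((128 + (½)*(-542)) - 404034)/(369974 - 397824) = ((128 - 271) - 404034)/(-27850) = (-143 - 404034)*(-1/27850) = -404177*(-1/27850) = 404177/27850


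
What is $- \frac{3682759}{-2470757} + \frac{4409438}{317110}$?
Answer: $\frac{6031244755528}{391750876135} \approx 15.396$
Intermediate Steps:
$- \frac{3682759}{-2470757} + \frac{4409438}{317110} = \left(-3682759\right) \left(- \frac{1}{2470757}\right) + 4409438 \cdot \frac{1}{317110} = \frac{3682759}{2470757} + \frac{2204719}{158555} = \frac{6031244755528}{391750876135}$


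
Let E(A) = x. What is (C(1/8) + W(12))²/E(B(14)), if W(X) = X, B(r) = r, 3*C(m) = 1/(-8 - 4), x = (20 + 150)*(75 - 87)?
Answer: -185761/2643840 ≈ -0.070262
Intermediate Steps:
x = -2040 (x = 170*(-12) = -2040)
C(m) = -1/36 (C(m) = 1/(3*(-8 - 4)) = (⅓)/(-12) = (⅓)*(-1/12) = -1/36)
E(A) = -2040
(C(1/8) + W(12))²/E(B(14)) = (-1/36 + 12)²/(-2040) = (431/36)²*(-1/2040) = (185761/1296)*(-1/2040) = -185761/2643840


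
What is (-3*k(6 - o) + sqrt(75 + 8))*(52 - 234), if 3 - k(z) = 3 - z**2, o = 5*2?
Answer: 8736 - 182*sqrt(83) ≈ 7077.9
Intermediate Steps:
o = 10
k(z) = z**2 (k(z) = 3 - (3 - z**2) = 3 + (-3 + z**2) = z**2)
(-3*k(6 - o) + sqrt(75 + 8))*(52 - 234) = (-3*(6 - 1*10)**2 + sqrt(75 + 8))*(52 - 234) = (-3*(6 - 10)**2 + sqrt(83))*(-182) = (-3*(-4)**2 + sqrt(83))*(-182) = (-3*16 + sqrt(83))*(-182) = (-48 + sqrt(83))*(-182) = 8736 - 182*sqrt(83)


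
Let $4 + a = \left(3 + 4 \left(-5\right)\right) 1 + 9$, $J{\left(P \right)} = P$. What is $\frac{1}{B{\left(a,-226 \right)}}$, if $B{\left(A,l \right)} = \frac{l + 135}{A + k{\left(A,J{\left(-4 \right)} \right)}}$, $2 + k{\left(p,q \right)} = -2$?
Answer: $\frac{16}{91} \approx 0.17582$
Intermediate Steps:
$k{\left(p,q \right)} = -4$ ($k{\left(p,q \right)} = -2 - 2 = -4$)
$a = -12$ ($a = -4 + \left(\left(3 + 4 \left(-5\right)\right) 1 + 9\right) = -4 + \left(\left(3 - 20\right) 1 + 9\right) = -4 + \left(\left(-17\right) 1 + 9\right) = -4 + \left(-17 + 9\right) = -4 - 8 = -12$)
$B{\left(A,l \right)} = \frac{135 + l}{-4 + A}$ ($B{\left(A,l \right)} = \frac{l + 135}{A - 4} = \frac{135 + l}{-4 + A}$)
$\frac{1}{B{\left(a,-226 \right)}} = \frac{1}{\frac{1}{-4 - 12} \left(135 - 226\right)} = \frac{1}{\frac{1}{-16} \left(-91\right)} = \frac{1}{\left(- \frac{1}{16}\right) \left(-91\right)} = \frac{1}{\frac{91}{16}} = \frac{16}{91}$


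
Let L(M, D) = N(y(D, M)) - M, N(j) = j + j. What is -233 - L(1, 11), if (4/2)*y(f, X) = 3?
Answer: -235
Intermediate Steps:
y(f, X) = 3/2 (y(f, X) = (1/2)*3 = 3/2)
N(j) = 2*j
L(M, D) = 3 - M (L(M, D) = 2*(3/2) - M = 3 - M)
-233 - L(1, 11) = -233 - (3 - 1*1) = -233 - (3 - 1) = -233 - 1*2 = -233 - 2 = -235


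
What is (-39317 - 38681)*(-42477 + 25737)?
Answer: 1305686520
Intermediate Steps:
(-39317 - 38681)*(-42477 + 25737) = -77998*(-16740) = 1305686520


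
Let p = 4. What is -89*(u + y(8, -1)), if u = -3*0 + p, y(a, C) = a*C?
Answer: 356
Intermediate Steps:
y(a, C) = C*a
u = 4 (u = -3*0 + 4 = 0 + 4 = 4)
-89*(u + y(8, -1)) = -89*(4 - 1*8) = -89*(4 - 8) = -89*(-4) = 356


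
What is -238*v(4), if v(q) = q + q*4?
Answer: -4760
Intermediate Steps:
v(q) = 5*q (v(q) = q + 4*q = 5*q)
-238*v(4) = -1190*4 = -238*20 = -4760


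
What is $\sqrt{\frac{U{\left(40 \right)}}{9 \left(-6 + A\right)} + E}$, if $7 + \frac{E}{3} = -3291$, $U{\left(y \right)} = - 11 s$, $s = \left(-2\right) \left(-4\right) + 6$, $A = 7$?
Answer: $\frac{20 i \sqrt{223}}{3} \approx 99.555 i$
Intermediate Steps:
$s = 14$ ($s = 8 + 6 = 14$)
$U{\left(y \right)} = -154$ ($U{\left(y \right)} = \left(-11\right) 14 = -154$)
$E = -9894$ ($E = -21 + 3 \left(-3291\right) = -21 - 9873 = -9894$)
$\sqrt{\frac{U{\left(40 \right)}}{9 \left(-6 + A\right)} + E} = \sqrt{- \frac{154}{9 \left(-6 + 7\right)} - 9894} = \sqrt{- \frac{154}{9 \cdot 1} - 9894} = \sqrt{- \frac{154}{9} - 9894} = \sqrt{- \frac{89200}{9}} = \frac{20 i \sqrt{223}}{3}$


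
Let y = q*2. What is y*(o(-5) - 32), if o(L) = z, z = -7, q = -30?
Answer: 2340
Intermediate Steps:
o(L) = -7
y = -60 (y = -30*2 = -60)
y*(o(-5) - 32) = -60*(-7 - 32) = -60*(-39) = 2340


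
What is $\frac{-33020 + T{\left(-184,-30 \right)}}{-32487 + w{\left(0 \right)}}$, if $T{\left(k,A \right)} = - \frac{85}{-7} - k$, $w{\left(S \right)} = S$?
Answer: $\frac{76589}{75803} \approx 1.0104$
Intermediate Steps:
$T{\left(k,A \right)} = \frac{85}{7} - k$ ($T{\left(k,A \right)} = \left(-85\right) \left(- \frac{1}{7}\right) - k = \frac{85}{7} - k$)
$\frac{-33020 + T{\left(-184,-30 \right)}}{-32487 + w{\left(0 \right)}} = \frac{-33020 + \left(\frac{85}{7} - -184\right)}{-32487 + 0} = \frac{-33020 + \left(\frac{85}{7} + 184\right)}{-32487} = \left(-33020 + \frac{1373}{7}\right) \left(- \frac{1}{32487}\right) = \left(- \frac{229767}{7}\right) \left(- \frac{1}{32487}\right) = \frac{76589}{75803}$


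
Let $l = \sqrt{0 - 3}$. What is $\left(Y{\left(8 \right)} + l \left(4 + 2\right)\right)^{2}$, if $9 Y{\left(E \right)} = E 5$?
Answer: $- \frac{7148}{81} + \frac{160 i \sqrt{3}}{3} \approx -88.247 + 92.376 i$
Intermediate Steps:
$Y{\left(E \right)} = \frac{5 E}{9}$ ($Y{\left(E \right)} = \frac{E 5}{9} = \frac{5 E}{9}$)
$l = i \sqrt{3}$ ($l = \sqrt{-3} = i \sqrt{3} \approx 1.732 i$)
$\left(Y{\left(8 \right)} + l \left(4 + 2\right)\right)^{2} = \left(\frac{5}{9} \cdot 8 + i \sqrt{3} \left(4 + 2\right)\right)^{2} = \left(\frac{40}{9} + i \sqrt{3} \cdot 6\right)^{2} = \left(\frac{40}{9} + 6 i \sqrt{3}\right)^{2}$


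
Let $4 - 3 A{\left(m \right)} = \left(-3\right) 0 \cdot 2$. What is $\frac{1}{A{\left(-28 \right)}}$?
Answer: $\frac{3}{4} \approx 0.75$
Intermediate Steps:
$A{\left(m \right)} = \frac{4}{3}$ ($A{\left(m \right)} = \frac{4}{3} - \frac{\left(-3\right) 0 \cdot 2}{3} = \frac{4}{3} - \frac{0 \cdot 2}{3} = \frac{4}{3} - 0 = \frac{4}{3} + 0 = \frac{4}{3}$)
$\frac{1}{A{\left(-28 \right)}} = \frac{1}{\frac{4}{3}} = \frac{3}{4}$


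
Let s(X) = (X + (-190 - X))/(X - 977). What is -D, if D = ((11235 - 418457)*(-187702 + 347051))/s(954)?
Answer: 746239812497/95 ≈ 7.8552e+9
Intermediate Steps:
s(X) = -190/(-977 + X)
D = -746239812497/95 (D = ((11235 - 418457)*(-187702 + 347051))/((-190/(-977 + 954))) = (-407222*159349)/((-190/(-23))) = -64890418478/((-190*(-1/23))) = -64890418478/190/23 = -64890418478*23/190 = -746239812497/95 ≈ -7.8552e+9)
-D = -1*(-746239812497/95) = 746239812497/95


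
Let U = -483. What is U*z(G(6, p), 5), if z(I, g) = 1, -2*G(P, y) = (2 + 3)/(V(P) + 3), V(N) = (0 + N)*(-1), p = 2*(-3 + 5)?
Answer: -483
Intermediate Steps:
p = 4 (p = 2*2 = 4)
V(N) = -N (V(N) = N*(-1) = -N)
G(P, y) = -5/(2*(3 - P)) (G(P, y) = -(2 + 3)/(2*(-P + 3)) = -5/(2*(3 - P)))
U*z(G(6, p), 5) = -483*1 = -483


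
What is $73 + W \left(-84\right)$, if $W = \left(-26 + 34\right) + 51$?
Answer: $-4883$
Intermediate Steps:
$W = 59$ ($W = 8 + 51 = 59$)
$73 + W \left(-84\right) = 73 + 59 \left(-84\right) = 73 - 4956 = -4883$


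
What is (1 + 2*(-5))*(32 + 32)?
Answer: -576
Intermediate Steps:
(1 + 2*(-5))*(32 + 32) = (1 - 10)*64 = -9*64 = -576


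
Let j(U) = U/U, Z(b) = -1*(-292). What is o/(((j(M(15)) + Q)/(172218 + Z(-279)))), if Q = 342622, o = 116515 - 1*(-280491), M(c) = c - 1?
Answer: 68487505060/342623 ≈ 1.9989e+5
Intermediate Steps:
M(c) = -1 + c
o = 397006 (o = 116515 + 280491 = 397006)
Z(b) = 292
j(U) = 1
o/(((j(M(15)) + Q)/(172218 + Z(-279)))) = 397006/(((1 + 342622)/(172218 + 292))) = 397006/((342623/172510)) = 397006/((342623*(1/172510))) = 397006/(342623/172510) = 397006*(172510/342623) = 68487505060/342623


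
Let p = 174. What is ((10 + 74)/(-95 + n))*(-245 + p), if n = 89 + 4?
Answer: 2982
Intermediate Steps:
n = 93
((10 + 74)/(-95 + n))*(-245 + p) = ((10 + 74)/(-95 + 93))*(-245 + 174) = (84/(-2))*(-71) = (84*(-½))*(-71) = -42*(-71) = 2982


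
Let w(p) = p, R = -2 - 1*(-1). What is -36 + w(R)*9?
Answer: -45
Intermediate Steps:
R = -1 (R = -2 + 1 = -1)
-36 + w(R)*9 = -36 - 1*9 = -36 - 9 = -45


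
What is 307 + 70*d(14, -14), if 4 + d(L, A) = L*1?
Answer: 1007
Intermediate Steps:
d(L, A) = -4 + L (d(L, A) = -4 + L*1 = -4 + L)
307 + 70*d(14, -14) = 307 + 70*(-4 + 14) = 307 + 70*10 = 307 + 700 = 1007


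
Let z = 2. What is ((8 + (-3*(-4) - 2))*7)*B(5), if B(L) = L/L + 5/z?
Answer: 441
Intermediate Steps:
B(L) = 7/2 (B(L) = L/L + 5/2 = 1 + 5*(½) = 1 + 5/2 = 7/2)
((8 + (-3*(-4) - 2))*7)*B(5) = ((8 + (-3*(-4) - 2))*7)*(7/2) = ((8 + (12 - 2))*7)*(7/2) = ((8 + 10)*7)*(7/2) = (18*7)*(7/2) = 126*(7/2) = 441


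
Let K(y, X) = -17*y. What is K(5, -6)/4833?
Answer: -85/4833 ≈ -0.017587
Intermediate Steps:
K(5, -6)/4833 = -17*5/4833 = -85*1/4833 = -85/4833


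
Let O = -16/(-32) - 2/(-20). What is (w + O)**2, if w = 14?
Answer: 5329/25 ≈ 213.16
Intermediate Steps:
O = 3/5 (O = -16*(-1/32) - 2*(-1/20) = 1/2 + 1/10 = 3/5 ≈ 0.60000)
(w + O)**2 = (14 + 3/5)**2 = (73/5)**2 = 5329/25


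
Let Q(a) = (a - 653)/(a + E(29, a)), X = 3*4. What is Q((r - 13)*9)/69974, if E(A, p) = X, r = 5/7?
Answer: 1069/9656412 ≈ 0.00011070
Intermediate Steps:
r = 5/7 (r = 5*(⅐) = 5/7 ≈ 0.71429)
X = 12
E(A, p) = 12
Q(a) = (-653 + a)/(12 + a) (Q(a) = (a - 653)/(a + 12) = (-653 + a)/(12 + a))
Q((r - 13)*9)/69974 = ((-653 + (5/7 - 13)*9)/(12 + (5/7 - 13)*9))/69974 = ((-653 - 86/7*9)/(12 - 86/7*9))*(1/69974) = ((-653 - 774/7)/(12 - 774/7))*(1/69974) = (-5345/7/(-690/7))*(1/69974) = -7/690*(-5345/7)*(1/69974) = (1069/138)*(1/69974) = 1069/9656412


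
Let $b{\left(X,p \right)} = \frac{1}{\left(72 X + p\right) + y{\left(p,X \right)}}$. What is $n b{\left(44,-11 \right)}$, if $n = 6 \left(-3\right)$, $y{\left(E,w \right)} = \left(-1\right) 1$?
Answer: $- \frac{3}{526} \approx -0.0057034$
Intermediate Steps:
$y{\left(E,w \right)} = -1$
$n = -18$
$b{\left(X,p \right)} = \frac{1}{-1 + p + 72 X}$ ($b{\left(X,p \right)} = \frac{1}{\left(72 X + p\right) - 1} = \frac{1}{\left(p + 72 X\right) - 1} = \frac{1}{-1 + p + 72 X}$)
$n b{\left(44,-11 \right)} = - \frac{18}{-1 - 11 + 72 \cdot 44} = - \frac{18}{-1 - 11 + 3168} = - \frac{18}{3156} = \left(-18\right) \frac{1}{3156} = - \frac{3}{526}$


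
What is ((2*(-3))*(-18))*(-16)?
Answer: -1728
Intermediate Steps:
((2*(-3))*(-18))*(-16) = -6*(-18)*(-16) = 108*(-16) = -1728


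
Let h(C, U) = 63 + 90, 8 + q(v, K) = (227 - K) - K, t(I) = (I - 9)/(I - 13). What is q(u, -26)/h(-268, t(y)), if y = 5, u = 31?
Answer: 271/153 ≈ 1.7712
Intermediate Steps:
t(I) = (-9 + I)/(-13 + I)
q(v, K) = 219 - 2*K (q(v, K) = -8 + ((227 - K) - K) = -8 + (227 - 2*K) = 219 - 2*K)
h(C, U) = 153
q(u, -26)/h(-268, t(y)) = (219 - 2*(-26))/153 = (219 + 52)*(1/153) = 271*(1/153) = 271/153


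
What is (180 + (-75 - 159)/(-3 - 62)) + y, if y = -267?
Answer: -417/5 ≈ -83.400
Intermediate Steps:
(180 + (-75 - 159)/(-3 - 62)) + y = (180 + (-75 - 159)/(-3 - 62)) - 267 = (180 - 234/(-65)) - 267 = (180 - 234*(-1/65)) - 267 = (180 + 18/5) - 267 = 918/5 - 267 = -417/5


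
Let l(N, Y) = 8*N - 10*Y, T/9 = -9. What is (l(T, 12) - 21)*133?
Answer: -104937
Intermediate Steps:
T = -81 (T = 9*(-9) = -81)
l(N, Y) = -10*Y + 8*N
(l(T, 12) - 21)*133 = ((-10*12 + 8*(-81)) - 21)*133 = ((-120 - 648) - 21)*133 = (-768 - 21)*133 = -789*133 = -104937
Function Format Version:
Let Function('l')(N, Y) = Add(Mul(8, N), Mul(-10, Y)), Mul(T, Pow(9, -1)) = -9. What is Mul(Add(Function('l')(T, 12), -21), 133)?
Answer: -104937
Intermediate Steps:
T = -81 (T = Mul(9, -9) = -81)
Function('l')(N, Y) = Add(Mul(-10, Y), Mul(8, N))
Mul(Add(Function('l')(T, 12), -21), 133) = Mul(Add(Add(Mul(-10, 12), Mul(8, -81)), -21), 133) = Mul(Add(Add(-120, -648), -21), 133) = Mul(Add(-768, -21), 133) = Mul(-789, 133) = -104937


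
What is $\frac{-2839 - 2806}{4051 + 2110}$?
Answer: $- \frac{5645}{6161} \approx -0.91625$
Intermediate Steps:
$\frac{-2839 - 2806}{4051 + 2110} = - \frac{5645}{6161}$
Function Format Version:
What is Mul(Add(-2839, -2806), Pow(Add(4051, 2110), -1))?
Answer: Rational(-5645, 6161) ≈ -0.91625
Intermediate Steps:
Mul(Add(-2839, -2806), Pow(Add(4051, 2110), -1)) = Mul(-5645, Pow(6161, -1)) = Mul(-5645, Rational(1, 6161)) = Rational(-5645, 6161)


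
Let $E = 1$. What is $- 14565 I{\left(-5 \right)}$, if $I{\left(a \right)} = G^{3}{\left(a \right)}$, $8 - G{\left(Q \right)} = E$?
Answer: $-4995795$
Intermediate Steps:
$G{\left(Q \right)} = 7$ ($G{\left(Q \right)} = 8 - 1 = 7$)
$I{\left(a \right)} = 343$ ($I{\left(a \right)} = 7^{3} = 343$)
$- 14565 I{\left(-5 \right)} = \left(-14565\right) 343 = -4995795$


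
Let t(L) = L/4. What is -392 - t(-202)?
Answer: -683/2 ≈ -341.50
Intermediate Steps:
t(L) = L/4 (t(L) = L*(¼) = L/4)
-392 - t(-202) = -392 - (-202)/4 = -392 - 1*(-101/2) = -392 + 101/2 = -683/2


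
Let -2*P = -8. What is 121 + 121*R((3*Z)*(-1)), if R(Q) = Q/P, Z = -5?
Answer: 2299/4 ≈ 574.75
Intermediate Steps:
P = 4 (P = -½*(-8) = 4)
R(Q) = Q/4
121 + 121*R((3*Z)*(-1)) = 121 + 121*(((3*(-5))*(-1))/4) = 121 + 121*((-15*(-1))/4) = 121 + 121*((¼)*15) = 121 + 121*(15/4) = 121 + 1815/4 = 2299/4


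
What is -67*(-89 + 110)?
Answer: -1407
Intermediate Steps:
-67*(-89 + 110) = -67*21 = -1407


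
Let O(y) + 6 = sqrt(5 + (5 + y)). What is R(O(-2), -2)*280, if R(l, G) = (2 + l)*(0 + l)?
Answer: 8960 - 5600*sqrt(2) ≈ 1040.4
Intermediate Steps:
O(y) = -6 + sqrt(10 + y) (O(y) = -6 + sqrt(5 + (5 + y)) = -6 + sqrt(10 + y))
R(l, G) = l*(2 + l) (R(l, G) = (2 + l)*l = l*(2 + l))
R(O(-2), -2)*280 = ((-6 + sqrt(10 - 2))*(2 + (-6 + sqrt(10 - 2))))*280 = ((-6 + sqrt(8))*(2 + (-6 + sqrt(8))))*280 = ((-6 + 2*sqrt(2))*(2 + (-6 + 2*sqrt(2))))*280 = ((-6 + 2*sqrt(2))*(-4 + 2*sqrt(2)))*280 = 280*(-6 + 2*sqrt(2))*(-4 + 2*sqrt(2))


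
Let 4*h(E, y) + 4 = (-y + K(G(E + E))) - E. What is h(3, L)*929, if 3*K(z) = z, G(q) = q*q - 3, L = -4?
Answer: 1858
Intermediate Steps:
G(q) = -3 + q² (G(q) = q² - 3 = -3 + q²)
K(z) = z/3
h(E, y) = -5/4 - E/4 - y/4 + E²/3 (h(E, y) = -1 + ((-y + (-3 + (E + E)²)/3) - E)/4 = -1 + ((-y + (-3 + (2*E)²)/3) - E)/4 = -1 + ((-y + (-3 + 4*E²)/3) - E)/4 = -1 + ((-y + (-1 + 4*E²/3)) - E)/4 = -1 + ((-1 - y + 4*E²/3) - E)/4 = -1 + (-1 - E - y + 4*E²/3)/4 = -1 + (-¼ - E/4 - y/4 + E²/3) = -5/4 - E/4 - y/4 + E²/3)
h(3, L)*929 = (-5/4 - ¼*3 - ¼*(-4) + (⅓)*3²)*929 = (-5/4 - ¾ + 1 + (⅓)*9)*929 = (-5/4 - ¾ + 1 + 3)*929 = 2*929 = 1858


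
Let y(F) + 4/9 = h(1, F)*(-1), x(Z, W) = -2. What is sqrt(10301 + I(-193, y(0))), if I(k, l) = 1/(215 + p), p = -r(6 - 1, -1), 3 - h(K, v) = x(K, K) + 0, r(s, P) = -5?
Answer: sqrt(124642155)/110 ≈ 101.49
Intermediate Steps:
h(K, v) = 5 (h(K, v) = 3 - (-2 + 0) = 3 - 1*(-2) = 3 + 2 = 5)
y(F) = -49/9 (y(F) = -4/9 + 5*(-1) = -4/9 - 5 = -49/9)
p = 5 (p = -1*(-5) = 5)
I(k, l) = 1/220 (I(k, l) = 1/(215 + 5) = 1/220)
sqrt(10301 + I(-193, y(0))) = sqrt(10301 + 1/220) = sqrt(2266221/220) = sqrt(124642155)/110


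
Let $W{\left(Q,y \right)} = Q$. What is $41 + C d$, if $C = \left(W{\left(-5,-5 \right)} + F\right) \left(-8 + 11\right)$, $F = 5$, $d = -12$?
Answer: $41$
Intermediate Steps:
$C = 0$ ($C = \left(-5 + 5\right) \left(-8 + 11\right) = 0 \cdot 3 = 0$)
$41 + C d = 41 + 0 \left(-12\right) = 41 + 0 = 41$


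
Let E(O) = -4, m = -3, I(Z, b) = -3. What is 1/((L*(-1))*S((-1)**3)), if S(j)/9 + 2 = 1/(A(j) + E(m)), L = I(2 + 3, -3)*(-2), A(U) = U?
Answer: 5/594 ≈ 0.0084175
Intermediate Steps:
L = 6 (L = -3*(-2) = 6)
S(j) = -18 + 9/(-4 + j) (S(j) = -18 + 9/(j - 4) = -18 + 9/(-4 + j))
1/((L*(-1))*S((-1)**3)) = 1/((6*(-1))*(9*(9 - 2*(-1)**3)/(-4 + (-1)**3))) = 1/(-54*(9 - 2*(-1))/(-4 - 1)) = 1/(-54*(9 + 2)/(-5)) = 1/(-54*(-1)*11/5) = 1/(-6*(-99/5)) = 1/(594/5) = 5/594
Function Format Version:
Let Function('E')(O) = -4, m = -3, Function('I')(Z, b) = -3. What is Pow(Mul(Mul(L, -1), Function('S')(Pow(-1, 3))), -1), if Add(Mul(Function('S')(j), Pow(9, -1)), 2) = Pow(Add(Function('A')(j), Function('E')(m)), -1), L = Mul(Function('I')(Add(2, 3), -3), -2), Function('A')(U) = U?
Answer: Rational(5, 594) ≈ 0.0084175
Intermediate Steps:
L = 6 (L = Mul(-3, -2) = 6)
Function('S')(j) = Add(-18, Mul(9, Pow(Add(-4, j), -1))) (Function('S')(j) = Add(-18, Mul(9, Pow(Add(j, -4), -1))) = Add(-18, Mul(9, Pow(Add(-4, j), -1))))
Pow(Mul(Mul(L, -1), Function('S')(Pow(-1, 3))), -1) = Pow(Mul(Mul(6, -1), Mul(9, Pow(Add(-4, Pow(-1, 3)), -1), Add(9, Mul(-2, Pow(-1, 3))))), -1) = Pow(Mul(-6, Mul(9, Pow(Add(-4, -1), -1), Add(9, Mul(-2, -1)))), -1) = Pow(Mul(-6, Mul(9, Pow(-5, -1), Add(9, 2))), -1) = Pow(Mul(-6, Mul(9, Rational(-1, 5), 11)), -1) = Pow(Mul(-6, Rational(-99, 5)), -1) = Pow(Rational(594, 5), -1) = Rational(5, 594)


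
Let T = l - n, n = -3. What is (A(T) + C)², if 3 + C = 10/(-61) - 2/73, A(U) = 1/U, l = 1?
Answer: 2744816881/317267344 ≈ 8.6514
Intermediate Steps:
T = 4 (T = 1 - 1*(-3) = 1 + 3 = 4)
C = -14211/4453 (C = -3 + (10/(-61) - 2/73) = -3 + (10*(-1/61) - 2*1/73) = -3 + (-10/61 - 2/73) = -3 - 852/4453 = -14211/4453 ≈ -3.1913)
(A(T) + C)² = (1/4 - 14211/4453)² = (¼ - 14211/4453)² = (-52391/17812)² = 2744816881/317267344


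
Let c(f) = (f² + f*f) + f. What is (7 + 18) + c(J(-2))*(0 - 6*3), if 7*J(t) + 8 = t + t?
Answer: -2447/49 ≈ -49.939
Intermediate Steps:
J(t) = -8/7 + 2*t/7 (J(t) = -8/7 + (t + t)/7 = -8/7 + (2*t)/7 = -8/7 + 2*t/7)
c(f) = f + 2*f² (c(f) = (f² + f²) + f = 2*f² + f = f + 2*f²)
(7 + 18) + c(J(-2))*(0 - 6*3) = (7 + 18) + ((-8/7 + (2/7)*(-2))*(1 + 2*(-8/7 + (2/7)*(-2))))*(0 - 6*3) = 25 + ((-8/7 - 4/7)*(1 + 2*(-8/7 - 4/7)))*(0 - 18) = 25 - 12*(1 + 2*(-12/7))/7*(-18) = 25 - 12*(1 - 24/7)/7*(-18) = 25 - 12/7*(-17/7)*(-18) = 25 + (204/49)*(-18) = 25 - 3672/49 = -2447/49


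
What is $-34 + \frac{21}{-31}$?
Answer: $- \frac{1075}{31} \approx -34.677$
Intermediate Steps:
$-34 + \frac{21}{-31} = -34 + 21 \left(- \frac{1}{31}\right) = -34 - \frac{21}{31} = - \frac{1075}{31}$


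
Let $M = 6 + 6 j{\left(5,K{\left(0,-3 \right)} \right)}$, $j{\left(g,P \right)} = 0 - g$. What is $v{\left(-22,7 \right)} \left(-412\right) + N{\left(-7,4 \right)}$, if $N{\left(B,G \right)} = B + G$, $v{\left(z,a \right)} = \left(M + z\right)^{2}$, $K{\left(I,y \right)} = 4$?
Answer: $-871795$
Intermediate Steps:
$j{\left(g,P \right)} = - g$
$M = -24$ ($M = 6 + 6 \left(\left(-1\right) 5\right) = 6 + 6 \left(-5\right) = 6 - 30 = -24$)
$v{\left(z,a \right)} = \left(-24 + z\right)^{2}$
$v{\left(-22,7 \right)} \left(-412\right) + N{\left(-7,4 \right)} = \left(-24 - 22\right)^{2} \left(-412\right) + \left(-7 + 4\right) = \left(-46\right)^{2} \left(-412\right) - 3 = 2116 \left(-412\right) - 3 = -871792 - 3 = -871795$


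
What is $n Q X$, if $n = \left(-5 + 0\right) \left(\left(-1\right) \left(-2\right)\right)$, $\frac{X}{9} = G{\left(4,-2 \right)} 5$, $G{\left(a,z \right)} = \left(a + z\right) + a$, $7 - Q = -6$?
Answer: $-35100$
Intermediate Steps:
$Q = 13$ ($Q = 7 - -6 = 7 + 6 = 13$)
$G{\left(a,z \right)} = z + 2 a$
$X = 270$ ($X = 9 \left(-2 + 2 \cdot 4\right) 5 = 9 \left(-2 + 8\right) 5 = 9 \cdot 6 \cdot 5 = 9 \cdot 30 = 270$)
$n = -10$ ($n = \left(-5\right) 2 = -10$)
$n Q X = \left(-10\right) 13 \cdot 270 = \left(-130\right) 270 = -35100$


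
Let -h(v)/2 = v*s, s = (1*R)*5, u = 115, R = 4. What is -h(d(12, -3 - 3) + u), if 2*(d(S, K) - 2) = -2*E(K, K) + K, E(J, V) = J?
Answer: 4800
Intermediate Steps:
d(S, K) = 2 - K/2 (d(S, K) = 2 + (-2*K + K)/2 = 2 + (-K)/2 = 2 - K/2)
s = 20 (s = (1*4)*5 = 4*5 = 20)
h(v) = -40*v (h(v) = -2*v*20 = -40*v)
-h(d(12, -3 - 3) + u) = -(-40)*((2 - (-3 - 3)/2) + 115) = -(-40)*((2 - ½*(-6)) + 115) = -(-40)*((2 + 3) + 115) = -(-40)*(5 + 115) = -(-40)*120 = -1*(-4800) = 4800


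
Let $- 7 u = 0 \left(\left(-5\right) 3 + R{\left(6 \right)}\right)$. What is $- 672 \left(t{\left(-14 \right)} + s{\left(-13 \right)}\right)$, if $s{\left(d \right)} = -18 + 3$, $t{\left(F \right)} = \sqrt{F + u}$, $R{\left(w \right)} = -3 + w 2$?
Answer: $10080 - 672 i \sqrt{14} \approx 10080.0 - 2514.4 i$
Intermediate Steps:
$R{\left(w \right)} = -3 + 2 w$
$u = 0$ ($u = - \frac{0 \left(\left(-5\right) 3 + \left(-3 + 2 \cdot 6\right)\right)}{7} = - \frac{0 \left(-15 + \left(-3 + 12\right)\right)}{7} = - \frac{0 \left(-15 + 9\right)}{7} = - \frac{0 \left(-6\right)}{7} = \left(- \frac{1}{7}\right) 0 = 0$)
$t{\left(F \right)} = \sqrt{F}$ ($t{\left(F \right)} = \sqrt{F + 0} = \sqrt{F}$)
$s{\left(d \right)} = -15$
$- 672 \left(t{\left(-14 \right)} + s{\left(-13 \right)}\right) = - 672 \left(\sqrt{-14} - 15\right) = - 672 \left(i \sqrt{14} - 15\right) = - 672 \left(-15 + i \sqrt{14}\right) = 10080 - 672 i \sqrt{14}$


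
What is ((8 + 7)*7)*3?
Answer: 315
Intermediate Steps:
((8 + 7)*7)*3 = (15*7)*3 = 105*3 = 315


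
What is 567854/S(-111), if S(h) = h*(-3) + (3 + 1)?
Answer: 567854/337 ≈ 1685.0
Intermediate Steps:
S(h) = 4 - 3*h (S(h) = -3*h + 4 = 4 - 3*h)
567854/S(-111) = 567854/(4 - 3*(-111)) = 567854/(4 + 333) = 567854/337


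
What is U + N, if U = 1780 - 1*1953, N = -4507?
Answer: -4680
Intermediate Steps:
U = -173 (U = 1780 - 1953 = -173)
U + N = -173 - 4507 = -4680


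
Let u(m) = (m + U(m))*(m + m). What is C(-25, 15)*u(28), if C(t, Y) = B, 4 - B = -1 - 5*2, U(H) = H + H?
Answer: 70560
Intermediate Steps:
U(H) = 2*H
u(m) = 6*m² (u(m) = (m + 2*m)*(m + m) = (3*m)*(2*m) = 6*m²)
B = 15 (B = 4 - (-1 - 5*2) = 4 - (-1 - 10) = 4 - 1*(-11) = 4 + 11 = 15)
C(t, Y) = 15
C(-25, 15)*u(28) = 15*(6*28²) = 15*(6*784) = 15*4704 = 70560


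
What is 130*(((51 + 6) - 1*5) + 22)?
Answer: 9620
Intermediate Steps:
130*(((51 + 6) - 1*5) + 22) = 130*((57 - 5) + 22) = 130*(52 + 22) = 130*74 = 9620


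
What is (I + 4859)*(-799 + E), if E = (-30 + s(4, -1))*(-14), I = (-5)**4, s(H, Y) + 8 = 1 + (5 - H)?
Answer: -1617780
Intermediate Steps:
s(H, Y) = -2 - H (s(H, Y) = -8 + (1 + (5 - H)) = -8 + (6 - H) = -2 - H)
I = 625
E = 504 (E = (-30 + (-2 - 1*4))*(-14) = (-30 + (-2 - 4))*(-14) = (-30 - 6)*(-14) = -36*(-14) = 504)
(I + 4859)*(-799 + E) = (625 + 4859)*(-799 + 504) = 5484*(-295) = -1617780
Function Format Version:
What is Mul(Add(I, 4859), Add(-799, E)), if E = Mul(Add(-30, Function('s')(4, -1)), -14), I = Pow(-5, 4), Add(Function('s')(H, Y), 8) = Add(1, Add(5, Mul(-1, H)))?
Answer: -1617780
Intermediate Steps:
Function('s')(H, Y) = Add(-2, Mul(-1, H)) (Function('s')(H, Y) = Add(-8, Add(1, Add(5, Mul(-1, H)))) = Add(-8, Add(6, Mul(-1, H))) = Add(-2, Mul(-1, H)))
I = 625
E = 504 (E = Mul(Add(-30, Add(-2, Mul(-1, 4))), -14) = Mul(Add(-30, Add(-2, -4)), -14) = Mul(Add(-30, -6), -14) = Mul(-36, -14) = 504)
Mul(Add(I, 4859), Add(-799, E)) = Mul(Add(625, 4859), Add(-799, 504)) = Mul(5484, -295) = -1617780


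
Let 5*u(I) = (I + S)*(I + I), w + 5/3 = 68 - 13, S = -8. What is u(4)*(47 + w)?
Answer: -9632/15 ≈ -642.13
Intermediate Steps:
w = 160/3 (w = -5/3 + (68 - 13) = -5/3 + 55 = 160/3 ≈ 53.333)
u(I) = 2*I*(-8 + I)/5 (u(I) = ((I - 8)*(I + I))/5 = ((-8 + I)*(2*I))/5 = (2*I*(-8 + I))/5 = 2*I*(-8 + I)/5)
u(4)*(47 + w) = ((2/5)*4*(-8 + 4))*(47 + 160/3) = ((2/5)*4*(-4))*(301/3) = -32/5*301/3 = -9632/15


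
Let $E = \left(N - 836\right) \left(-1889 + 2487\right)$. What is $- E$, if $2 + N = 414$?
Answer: $253552$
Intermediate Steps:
$N = 412$ ($N = -2 + 414 = 412$)
$E = -253552$ ($E = \left(412 - 836\right) \left(-1889 + 2487\right) = \left(-424\right) 598 = -253552$)
$- E = \left(-1\right) \left(-253552\right) = 253552$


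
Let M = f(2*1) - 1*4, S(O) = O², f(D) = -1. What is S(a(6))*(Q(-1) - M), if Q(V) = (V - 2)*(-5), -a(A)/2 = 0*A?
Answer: 0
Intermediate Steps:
a(A) = 0 (a(A) = -0*A = -2*0 = 0)
Q(V) = 10 - 5*V (Q(V) = (-2 + V)*(-5) = 10 - 5*V)
M = -5 (M = -1 - 1*4 = -1 - 4 = -5)
S(a(6))*(Q(-1) - M) = 0²*((10 - 5*(-1)) - 1*(-5)) = 0*((10 + 5) + 5) = 0*(15 + 5) = 0*20 = 0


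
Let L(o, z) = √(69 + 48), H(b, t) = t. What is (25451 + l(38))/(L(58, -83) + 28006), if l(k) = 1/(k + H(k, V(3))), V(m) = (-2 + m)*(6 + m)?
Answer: 33500721188/36863788193 - 3588594*√13/36863788193 ≈ 0.90842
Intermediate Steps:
L(o, z) = 3*√13 (L(o, z) = √117 = 3*√13)
l(k) = 1/(9 + k) (l(k) = 1/(k + (-12 + 3² + 4*3)) = 1/(k + (-12 + 9 + 12)) = 1/(k + 9) = 1/(9 + k))
(25451 + l(38))/(L(58, -83) + 28006) = (25451 + 1/(9 + 38))/(3*√13 + 28006) = (25451 + 1/47)/(28006 + 3*√13) = 1196198/(47*(28006 + 3*√13))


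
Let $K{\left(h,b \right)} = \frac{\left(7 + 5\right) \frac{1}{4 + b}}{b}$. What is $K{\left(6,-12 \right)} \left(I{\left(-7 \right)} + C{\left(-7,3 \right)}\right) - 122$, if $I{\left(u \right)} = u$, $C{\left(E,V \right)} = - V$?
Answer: $- \frac{493}{4} \approx -123.25$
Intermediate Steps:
$K{\left(h,b \right)} = \frac{12}{b \left(4 + b\right)}$ ($K{\left(h,b \right)} = \frac{12 \frac{1}{4 + b}}{b} = \frac{12}{b \left(4 + b\right)}$)
$K{\left(6,-12 \right)} \left(I{\left(-7 \right)} + C{\left(-7,3 \right)}\right) - 122 = \frac{12}{\left(-12\right) \left(4 - 12\right)} \left(-7 - 3\right) - 122 = 12 \left(- \frac{1}{12}\right) \frac{1}{-8} \left(-7 - 3\right) - 122 = 12 \left(- \frac{1}{12}\right) \left(- \frac{1}{8}\right) \left(-10\right) - 122 = \frac{1}{8} \left(-10\right) - 122 = - \frac{5}{4} - 122 = - \frac{493}{4}$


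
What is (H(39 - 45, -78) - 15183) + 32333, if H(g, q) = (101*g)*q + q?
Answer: 64340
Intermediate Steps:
H(g, q) = q + 101*g*q (H(g, q) = 101*g*q + q = q + 101*g*q)
(H(39 - 45, -78) - 15183) + 32333 = (-78*(1 + 101*(39 - 45)) - 15183) + 32333 = (-78*(1 + 101*(-6)) - 15183) + 32333 = (-78*(1 - 606) - 15183) + 32333 = (-78*(-605) - 15183) + 32333 = (47190 - 15183) + 32333 = 32007 + 32333 = 64340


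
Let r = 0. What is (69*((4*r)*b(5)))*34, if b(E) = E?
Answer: 0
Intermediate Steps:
(69*((4*r)*b(5)))*34 = (69*((4*0)*5))*34 = (69*(0*5))*34 = (69*0)*34 = 0*34 = 0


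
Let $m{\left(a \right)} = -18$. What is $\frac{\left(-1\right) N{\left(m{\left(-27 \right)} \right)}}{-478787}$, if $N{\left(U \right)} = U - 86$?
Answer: $- \frac{104}{478787} \approx -0.00021722$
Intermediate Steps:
$N{\left(U \right)} = -86 + U$ ($N{\left(U \right)} = U - 86 = -86 + U$)
$\frac{\left(-1\right) N{\left(m{\left(-27 \right)} \right)}}{-478787} = \frac{\left(-1\right) \left(-86 - 18\right)}{-478787} = \left(-1\right) \left(-104\right) \left(- \frac{1}{478787}\right) = 104 \left(- \frac{1}{478787}\right) = - \frac{104}{478787}$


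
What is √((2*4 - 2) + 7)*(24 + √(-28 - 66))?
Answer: √13*(24 + I*√94) ≈ 86.533 + 34.957*I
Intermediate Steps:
√((2*4 - 2) + 7)*(24 + √(-28 - 66)) = √((8 - 2) + 7)*(24 + √(-94)) = √(6 + 7)*(24 + I*√94) = √13*(24 + I*√94)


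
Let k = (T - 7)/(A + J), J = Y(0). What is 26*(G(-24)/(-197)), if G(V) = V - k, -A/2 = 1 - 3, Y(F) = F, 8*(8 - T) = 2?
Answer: 5031/1576 ≈ 3.1923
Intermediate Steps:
T = 31/4 (T = 8 - ⅛*2 = 8 - ¼ = 31/4 ≈ 7.7500)
A = 4 (A = -2*(1 - 3) = -2*(-2) = 4)
J = 0
k = 3/16 (k = (31/4 - 7)/(4 + 0) = (¾)/4 = (¾)*(¼) = 3/16 ≈ 0.18750)
G(V) = -3/16 + V (G(V) = V - 1*3/16 = V - 3/16 = -3/16 + V)
26*(G(-24)/(-197)) = 26*((-3/16 - 24)/(-197)) = 26*(-387/16*(-1/197)) = 26*(387/3152) = 5031/1576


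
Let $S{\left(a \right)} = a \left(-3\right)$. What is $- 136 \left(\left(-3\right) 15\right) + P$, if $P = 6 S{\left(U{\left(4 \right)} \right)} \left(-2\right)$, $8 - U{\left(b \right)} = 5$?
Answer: $6228$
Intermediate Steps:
$U{\left(b \right)} = 3$ ($U{\left(b \right)} = 8 - 5 = 3$)
$S{\left(a \right)} = - 3 a$
$P = 108$ ($P = 6 \left(\left(-3\right) 3\right) \left(-2\right) = 6 \left(-9\right) \left(-2\right) = \left(-54\right) \left(-2\right) = 108$)
$- 136 \left(\left(-3\right) 15\right) + P = - 136 \left(\left(-3\right) 15\right) + 108 = \left(-136\right) \left(-45\right) + 108 = 6120 + 108 = 6228$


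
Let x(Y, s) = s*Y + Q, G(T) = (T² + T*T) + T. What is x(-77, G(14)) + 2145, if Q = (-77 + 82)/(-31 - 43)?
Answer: -2154663/74 ≈ -29117.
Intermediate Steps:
G(T) = T + 2*T² (G(T) = (T² + T²) + T = 2*T² + T = T + 2*T²)
Q = -5/74 (Q = 5/(-74) = 5*(-1/74) = -5/74 ≈ -0.067568)
x(Y, s) = -5/74 + Y*s (x(Y, s) = s*Y - 5/74 = Y*s - 5/74 = -5/74 + Y*s)
x(-77, G(14)) + 2145 = (-5/74 - 1078*(1 + 2*14)) + 2145 = (-5/74 - 1078*(1 + 28)) + 2145 = (-5/74 - 1078*29) + 2145 = (-5/74 - 77*406) + 2145 = (-5/74 - 31262) + 2145 = -2313393/74 + 2145 = -2154663/74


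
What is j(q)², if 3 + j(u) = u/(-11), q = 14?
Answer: 2209/121 ≈ 18.256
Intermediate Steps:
j(u) = -3 - u/11 (j(u) = -3 + u/(-11) = -3 + u*(-1/11) = -3 - u/11)
j(q)² = (-3 - 1/11*14)² = (-3 - 14/11)² = (-47/11)² = 2209/121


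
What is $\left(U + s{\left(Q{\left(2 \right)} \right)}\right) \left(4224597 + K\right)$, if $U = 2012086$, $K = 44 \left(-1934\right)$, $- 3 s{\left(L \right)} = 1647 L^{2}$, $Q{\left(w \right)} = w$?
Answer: $8319941664890$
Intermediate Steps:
$s{\left(L \right)} = - 549 L^{2}$ ($s{\left(L \right)} = - \frac{1647 L^{2}}{3} = - 549 L^{2}$)
$K = -85096$
$\left(U + s{\left(Q{\left(2 \right)} \right)}\right) \left(4224597 + K\right) = \left(2012086 - 549 \cdot 2^{2}\right) \left(4224597 - 85096\right) = \left(2012086 - 2196\right) 4139501 = 2009890 \cdot 4139501 = 8319941664890$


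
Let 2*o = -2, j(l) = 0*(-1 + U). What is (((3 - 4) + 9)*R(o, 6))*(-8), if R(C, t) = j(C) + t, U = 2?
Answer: -384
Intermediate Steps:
j(l) = 0 (j(l) = 0*(-1 + 2) = 0*1 = 0)
o = -1 (o = (1/2)*(-2) = -1)
R(C, t) = t (R(C, t) = 0 + t = t)
(((3 - 4) + 9)*R(o, 6))*(-8) = (((3 - 4) + 9)*6)*(-8) = ((-1 + 9)*6)*(-8) = (8*6)*(-8) = 48*(-8) = -384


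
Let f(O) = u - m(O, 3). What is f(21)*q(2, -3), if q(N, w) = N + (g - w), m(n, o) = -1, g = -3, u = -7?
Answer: -12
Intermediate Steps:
f(O) = -6 (f(O) = -7 - 1*(-1) = -7 + 1 = -6)
q(N, w) = -3 + N - w (q(N, w) = N + (-3 - w) = -3 + N - w)
f(21)*q(2, -3) = -6*(-3 + 2 - 1*(-3)) = -6*(-3 + 2 + 3) = -6*2 = -12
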